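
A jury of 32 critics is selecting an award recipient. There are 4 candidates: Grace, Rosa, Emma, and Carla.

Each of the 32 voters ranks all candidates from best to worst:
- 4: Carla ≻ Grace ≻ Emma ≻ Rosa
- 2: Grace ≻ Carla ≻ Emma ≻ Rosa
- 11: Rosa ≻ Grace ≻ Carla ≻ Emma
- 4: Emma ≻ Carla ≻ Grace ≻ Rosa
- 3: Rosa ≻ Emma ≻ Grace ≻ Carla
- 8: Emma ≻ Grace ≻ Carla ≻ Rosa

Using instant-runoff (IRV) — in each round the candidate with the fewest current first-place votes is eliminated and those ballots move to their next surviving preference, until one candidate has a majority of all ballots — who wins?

Round 1: Grace 2, Rosa 14, Emma 12, Carla 4. Grace eliminated.
Round 2: Rosa 14, Emma 12, Carla 6. Carla eliminated.
Round 3: Rosa 14, Emma 18. Emma has a majority (≥17).

Emma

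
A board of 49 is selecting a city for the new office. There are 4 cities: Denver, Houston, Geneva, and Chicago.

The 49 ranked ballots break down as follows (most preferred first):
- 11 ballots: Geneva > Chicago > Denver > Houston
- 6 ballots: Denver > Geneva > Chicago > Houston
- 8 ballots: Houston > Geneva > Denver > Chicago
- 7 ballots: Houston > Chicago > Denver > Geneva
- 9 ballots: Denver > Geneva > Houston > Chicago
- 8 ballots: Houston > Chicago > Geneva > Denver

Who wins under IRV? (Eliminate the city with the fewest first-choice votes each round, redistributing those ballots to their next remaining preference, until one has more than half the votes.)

Denver

Round 1: Denver 15, Houston 23, Geneva 11, Chicago 0. Chicago eliminated.
Round 2: Denver 15, Houston 23, Geneva 11. Geneva eliminated.
Round 3: Denver 26, Houston 23. Denver has a majority (≥25).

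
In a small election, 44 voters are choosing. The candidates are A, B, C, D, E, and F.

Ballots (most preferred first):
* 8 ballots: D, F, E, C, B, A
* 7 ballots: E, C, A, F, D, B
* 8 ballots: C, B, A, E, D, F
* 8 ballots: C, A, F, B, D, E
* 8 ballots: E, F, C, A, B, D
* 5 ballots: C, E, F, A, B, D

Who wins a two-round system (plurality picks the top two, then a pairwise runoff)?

Round 1 first-place votes: A 0, B 0, C 21, D 8, E 15, F 0. C and E advance.
Runoff: C is ranked above E on 21 ballots, E above C on 23.

E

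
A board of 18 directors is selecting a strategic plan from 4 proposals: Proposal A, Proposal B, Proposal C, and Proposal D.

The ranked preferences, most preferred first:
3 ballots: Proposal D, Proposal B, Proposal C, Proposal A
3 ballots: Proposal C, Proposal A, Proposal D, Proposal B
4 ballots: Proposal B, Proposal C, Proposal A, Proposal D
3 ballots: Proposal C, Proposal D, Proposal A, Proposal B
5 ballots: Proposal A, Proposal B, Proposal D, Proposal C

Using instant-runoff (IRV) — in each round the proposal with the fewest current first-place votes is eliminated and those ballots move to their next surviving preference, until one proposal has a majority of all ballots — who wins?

Round 1: Proposal A 5, Proposal B 4, Proposal C 6, Proposal D 3. Proposal D eliminated.
Round 2: Proposal A 5, Proposal B 7, Proposal C 6. Proposal A eliminated.
Round 3: Proposal B 12, Proposal C 6. Proposal B has a majority (≥10).

Proposal B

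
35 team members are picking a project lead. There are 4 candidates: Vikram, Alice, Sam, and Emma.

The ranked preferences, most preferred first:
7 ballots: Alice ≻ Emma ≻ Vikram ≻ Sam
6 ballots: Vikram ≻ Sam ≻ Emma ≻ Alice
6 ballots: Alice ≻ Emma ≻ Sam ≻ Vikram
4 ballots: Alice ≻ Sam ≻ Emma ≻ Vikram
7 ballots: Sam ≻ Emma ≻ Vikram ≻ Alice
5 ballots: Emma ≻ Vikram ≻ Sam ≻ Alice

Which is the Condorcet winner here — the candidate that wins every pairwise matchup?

Emma

Emma vs Vikram: 29–6
Emma vs Alice: 18–17
Emma vs Sam: 18–17
Emma beats every other candidate.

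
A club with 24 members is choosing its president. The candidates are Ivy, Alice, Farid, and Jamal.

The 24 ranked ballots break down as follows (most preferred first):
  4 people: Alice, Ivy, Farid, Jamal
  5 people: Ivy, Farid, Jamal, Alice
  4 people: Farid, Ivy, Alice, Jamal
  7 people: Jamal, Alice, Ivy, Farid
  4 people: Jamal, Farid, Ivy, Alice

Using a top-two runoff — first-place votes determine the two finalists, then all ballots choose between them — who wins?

Round 1 first-place votes: Ivy 5, Alice 4, Farid 4, Jamal 11. Jamal and Ivy advance.
Runoff: Jamal is ranked above Ivy on 11 ballots, Ivy above Jamal on 13.

Ivy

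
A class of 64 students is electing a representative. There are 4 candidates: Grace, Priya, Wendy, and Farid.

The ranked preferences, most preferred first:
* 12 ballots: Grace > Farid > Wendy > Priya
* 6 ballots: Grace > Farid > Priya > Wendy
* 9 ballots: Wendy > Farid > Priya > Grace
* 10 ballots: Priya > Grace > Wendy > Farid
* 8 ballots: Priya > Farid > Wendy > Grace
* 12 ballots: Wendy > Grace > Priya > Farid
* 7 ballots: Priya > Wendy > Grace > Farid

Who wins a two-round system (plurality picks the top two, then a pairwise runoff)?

Round 1 first-place votes: Grace 18, Priya 25, Wendy 21, Farid 0. Priya and Wendy advance.
Runoff: Priya is ranked above Wendy on 31 ballots, Wendy above Priya on 33.

Wendy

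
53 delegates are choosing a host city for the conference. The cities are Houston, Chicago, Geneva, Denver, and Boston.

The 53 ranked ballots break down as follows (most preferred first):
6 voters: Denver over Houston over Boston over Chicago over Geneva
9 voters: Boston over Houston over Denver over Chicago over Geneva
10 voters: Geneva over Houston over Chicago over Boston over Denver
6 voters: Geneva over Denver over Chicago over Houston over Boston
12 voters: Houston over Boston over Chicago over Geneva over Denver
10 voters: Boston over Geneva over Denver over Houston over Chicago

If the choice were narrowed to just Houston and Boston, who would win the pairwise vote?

Houston is ranked above Boston on 34 ballots; Boston above Houston on 19.

Houston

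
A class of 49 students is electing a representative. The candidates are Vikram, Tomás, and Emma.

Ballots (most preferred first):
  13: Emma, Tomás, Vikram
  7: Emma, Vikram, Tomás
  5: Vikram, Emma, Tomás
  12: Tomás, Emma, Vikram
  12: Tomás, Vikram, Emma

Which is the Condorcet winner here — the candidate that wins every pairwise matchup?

Emma vs Vikram: 32–17
Emma vs Tomás: 25–24
Emma beats every other candidate.

Emma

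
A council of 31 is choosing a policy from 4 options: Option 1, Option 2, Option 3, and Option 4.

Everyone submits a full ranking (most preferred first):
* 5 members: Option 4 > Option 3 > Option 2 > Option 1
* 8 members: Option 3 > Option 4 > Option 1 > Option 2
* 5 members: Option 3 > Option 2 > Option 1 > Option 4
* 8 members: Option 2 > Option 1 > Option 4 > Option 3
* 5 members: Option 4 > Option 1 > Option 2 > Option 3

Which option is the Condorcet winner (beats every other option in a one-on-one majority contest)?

Option 4

Option 4 vs Option 1: 18–13
Option 4 vs Option 2: 18–13
Option 4 vs Option 3: 18–13
Option 4 beats every other option.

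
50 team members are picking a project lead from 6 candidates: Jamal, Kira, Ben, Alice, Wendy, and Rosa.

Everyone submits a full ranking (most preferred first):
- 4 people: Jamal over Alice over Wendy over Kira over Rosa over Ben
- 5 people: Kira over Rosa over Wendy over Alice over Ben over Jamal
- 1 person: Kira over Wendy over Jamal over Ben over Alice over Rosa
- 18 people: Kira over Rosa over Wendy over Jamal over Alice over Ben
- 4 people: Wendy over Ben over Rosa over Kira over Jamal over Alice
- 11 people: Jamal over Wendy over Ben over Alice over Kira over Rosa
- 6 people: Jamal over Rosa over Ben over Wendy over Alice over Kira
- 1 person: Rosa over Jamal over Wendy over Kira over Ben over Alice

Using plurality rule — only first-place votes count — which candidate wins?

Kira

First-place votes: Jamal 21, Kira 24, Ben 0, Alice 0, Wendy 4, Rosa 1.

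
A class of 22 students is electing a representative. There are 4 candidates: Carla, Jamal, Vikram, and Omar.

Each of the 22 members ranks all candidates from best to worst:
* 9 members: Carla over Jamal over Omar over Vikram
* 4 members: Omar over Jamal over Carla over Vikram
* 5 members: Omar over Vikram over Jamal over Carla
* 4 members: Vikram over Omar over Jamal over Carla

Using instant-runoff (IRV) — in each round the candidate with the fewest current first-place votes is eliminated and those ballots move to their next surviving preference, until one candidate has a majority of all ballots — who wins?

Omar

Round 1: Carla 9, Jamal 0, Vikram 4, Omar 9. Jamal eliminated.
Round 2: Carla 9, Vikram 4, Omar 9. Vikram eliminated.
Round 3: Carla 9, Omar 13. Omar has a majority (≥12).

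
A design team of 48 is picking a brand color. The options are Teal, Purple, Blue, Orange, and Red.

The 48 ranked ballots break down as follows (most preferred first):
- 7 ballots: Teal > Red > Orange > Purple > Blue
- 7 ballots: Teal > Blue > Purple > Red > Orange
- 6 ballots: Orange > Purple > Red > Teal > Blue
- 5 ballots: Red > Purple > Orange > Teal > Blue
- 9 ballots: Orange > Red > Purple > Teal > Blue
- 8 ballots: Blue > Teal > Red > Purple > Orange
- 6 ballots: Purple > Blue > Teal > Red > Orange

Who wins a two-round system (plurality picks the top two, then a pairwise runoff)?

Teal

Round 1 first-place votes: Teal 14, Purple 6, Blue 8, Orange 15, Red 5. Orange and Teal advance.
Runoff: Orange is ranked above Teal on 20 ballots, Teal above Orange on 28.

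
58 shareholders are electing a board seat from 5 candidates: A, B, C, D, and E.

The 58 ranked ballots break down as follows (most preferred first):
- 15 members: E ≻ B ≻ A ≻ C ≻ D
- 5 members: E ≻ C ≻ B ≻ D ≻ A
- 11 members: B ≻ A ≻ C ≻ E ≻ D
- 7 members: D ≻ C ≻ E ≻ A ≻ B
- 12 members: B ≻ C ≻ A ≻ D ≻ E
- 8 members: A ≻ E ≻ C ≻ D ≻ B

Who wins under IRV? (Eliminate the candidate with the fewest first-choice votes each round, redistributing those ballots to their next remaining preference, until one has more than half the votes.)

Round 1: A 8, B 23, C 0, D 7, E 20. C eliminated.
Round 2: A 8, B 23, D 7, E 20. D eliminated.
Round 3: A 8, B 23, E 27. A eliminated.
Round 4: B 23, E 35. E has a majority (≥30).

E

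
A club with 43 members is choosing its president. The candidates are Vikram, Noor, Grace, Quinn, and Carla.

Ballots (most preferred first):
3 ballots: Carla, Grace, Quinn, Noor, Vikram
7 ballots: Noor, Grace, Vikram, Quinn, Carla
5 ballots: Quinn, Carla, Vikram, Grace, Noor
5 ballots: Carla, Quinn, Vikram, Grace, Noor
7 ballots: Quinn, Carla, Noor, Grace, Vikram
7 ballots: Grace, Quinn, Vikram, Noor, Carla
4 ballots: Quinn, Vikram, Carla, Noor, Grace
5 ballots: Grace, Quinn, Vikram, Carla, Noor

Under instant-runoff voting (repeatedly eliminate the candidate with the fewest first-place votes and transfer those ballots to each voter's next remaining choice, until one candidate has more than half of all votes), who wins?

Grace

Round 1: Vikram 0, Noor 7, Grace 12, Quinn 16, Carla 8. Vikram eliminated.
Round 2: Noor 7, Grace 12, Quinn 16, Carla 8. Noor eliminated.
Round 3: Grace 19, Quinn 16, Carla 8. Carla eliminated.
Round 4: Grace 22, Quinn 21. Grace has a majority (≥22).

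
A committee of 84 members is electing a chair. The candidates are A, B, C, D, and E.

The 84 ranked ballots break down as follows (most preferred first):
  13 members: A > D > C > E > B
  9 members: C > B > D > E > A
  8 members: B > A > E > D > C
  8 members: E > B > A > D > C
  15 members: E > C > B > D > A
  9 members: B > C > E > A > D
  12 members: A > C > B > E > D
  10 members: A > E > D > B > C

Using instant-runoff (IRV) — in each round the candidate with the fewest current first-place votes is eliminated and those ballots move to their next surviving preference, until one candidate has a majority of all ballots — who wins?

B

Round 1: A 35, B 17, C 9, D 0, E 23. D eliminated.
Round 2: A 35, B 17, C 9, E 23. C eliminated.
Round 3: A 35, B 26, E 23. E eliminated.
Round 4: A 35, B 49. B has a majority (≥43).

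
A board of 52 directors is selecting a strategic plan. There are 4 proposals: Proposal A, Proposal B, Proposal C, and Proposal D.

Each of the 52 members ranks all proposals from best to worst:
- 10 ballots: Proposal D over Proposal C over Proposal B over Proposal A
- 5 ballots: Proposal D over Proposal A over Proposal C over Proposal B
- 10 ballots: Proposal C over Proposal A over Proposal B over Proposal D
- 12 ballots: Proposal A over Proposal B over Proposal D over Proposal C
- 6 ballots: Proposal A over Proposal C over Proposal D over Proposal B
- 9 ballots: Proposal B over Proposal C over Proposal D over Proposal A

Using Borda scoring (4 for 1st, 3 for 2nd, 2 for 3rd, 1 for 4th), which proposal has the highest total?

Proposal A: 10×1 + 5×3 + 10×3 + 12×4 + 6×4 + 9×1 = 136
Proposal B: 10×2 + 5×1 + 10×2 + 12×3 + 6×1 + 9×4 = 123
Proposal C: 10×3 + 5×2 + 10×4 + 12×1 + 6×3 + 9×3 = 137
Proposal D: 10×4 + 5×4 + 10×1 + 12×2 + 6×2 + 9×2 = 124

Proposal C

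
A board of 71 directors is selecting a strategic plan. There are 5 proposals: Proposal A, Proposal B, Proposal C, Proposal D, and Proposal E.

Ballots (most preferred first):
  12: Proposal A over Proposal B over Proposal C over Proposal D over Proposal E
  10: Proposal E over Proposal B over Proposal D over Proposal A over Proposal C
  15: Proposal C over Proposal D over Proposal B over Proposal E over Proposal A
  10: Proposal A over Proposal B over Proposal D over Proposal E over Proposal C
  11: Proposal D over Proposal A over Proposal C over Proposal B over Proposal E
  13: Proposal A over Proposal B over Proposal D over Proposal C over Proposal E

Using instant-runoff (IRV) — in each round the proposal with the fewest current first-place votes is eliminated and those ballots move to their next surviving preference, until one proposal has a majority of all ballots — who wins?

Proposal D

Round 1: Proposal A 35, Proposal B 0, Proposal C 15, Proposal D 11, Proposal E 10. Proposal B eliminated.
Round 2: Proposal A 35, Proposal C 15, Proposal D 11, Proposal E 10. Proposal E eliminated.
Round 3: Proposal A 35, Proposal C 15, Proposal D 21. Proposal C eliminated.
Round 4: Proposal A 35, Proposal D 36. Proposal D has a majority (≥36).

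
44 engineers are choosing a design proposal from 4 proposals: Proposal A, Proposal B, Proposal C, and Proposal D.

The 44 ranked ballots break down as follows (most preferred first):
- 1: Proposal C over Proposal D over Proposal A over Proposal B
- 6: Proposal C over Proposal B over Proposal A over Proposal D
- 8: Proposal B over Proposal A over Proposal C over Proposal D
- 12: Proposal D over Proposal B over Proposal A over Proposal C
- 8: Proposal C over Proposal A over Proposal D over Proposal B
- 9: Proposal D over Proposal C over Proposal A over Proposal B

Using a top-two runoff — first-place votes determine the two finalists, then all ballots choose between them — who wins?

Proposal C

Round 1 first-place votes: Proposal A 0, Proposal B 8, Proposal C 15, Proposal D 21. Proposal D and Proposal C advance.
Runoff: Proposal D is ranked above Proposal C on 21 ballots, Proposal C above Proposal D on 23.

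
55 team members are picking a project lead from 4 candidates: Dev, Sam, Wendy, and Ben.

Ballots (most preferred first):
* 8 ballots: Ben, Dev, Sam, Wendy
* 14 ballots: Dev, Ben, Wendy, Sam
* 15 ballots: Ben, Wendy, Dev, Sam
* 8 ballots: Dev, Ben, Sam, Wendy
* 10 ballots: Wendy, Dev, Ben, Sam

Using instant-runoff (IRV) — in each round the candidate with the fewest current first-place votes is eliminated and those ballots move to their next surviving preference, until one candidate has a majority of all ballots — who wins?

Round 1: Dev 22, Sam 0, Wendy 10, Ben 23. Sam eliminated.
Round 2: Dev 22, Wendy 10, Ben 23. Wendy eliminated.
Round 3: Dev 32, Ben 23. Dev has a majority (≥28).

Dev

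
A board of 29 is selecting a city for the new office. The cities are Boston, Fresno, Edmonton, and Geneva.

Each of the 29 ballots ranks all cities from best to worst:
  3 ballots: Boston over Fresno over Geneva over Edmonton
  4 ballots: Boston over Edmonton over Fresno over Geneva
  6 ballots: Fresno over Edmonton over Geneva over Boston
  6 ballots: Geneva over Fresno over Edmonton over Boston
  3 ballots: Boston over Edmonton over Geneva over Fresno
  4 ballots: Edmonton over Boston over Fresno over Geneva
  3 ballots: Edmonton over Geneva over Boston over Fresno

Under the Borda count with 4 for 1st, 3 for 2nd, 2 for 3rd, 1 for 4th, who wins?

Edmonton

Boston: 3×4 + 4×4 + 6×1 + 6×1 + 3×4 + 4×3 + 3×2 = 70
Fresno: 3×3 + 4×2 + 6×4 + 6×3 + 3×1 + 4×2 + 3×1 = 73
Edmonton: 3×1 + 4×3 + 6×3 + 6×2 + 3×3 + 4×4 + 3×4 = 82
Geneva: 3×2 + 4×1 + 6×2 + 6×4 + 3×2 + 4×1 + 3×3 = 65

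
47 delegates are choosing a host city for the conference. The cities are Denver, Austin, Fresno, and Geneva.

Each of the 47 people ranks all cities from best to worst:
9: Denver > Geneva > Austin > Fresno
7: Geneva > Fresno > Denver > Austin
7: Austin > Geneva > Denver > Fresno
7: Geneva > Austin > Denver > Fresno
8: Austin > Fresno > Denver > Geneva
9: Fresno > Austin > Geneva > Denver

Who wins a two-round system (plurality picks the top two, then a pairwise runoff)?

Round 1 first-place votes: Denver 9, Austin 15, Fresno 9, Geneva 14. Austin and Geneva advance.
Runoff: Austin is ranked above Geneva on 24 ballots, Geneva above Austin on 23.

Austin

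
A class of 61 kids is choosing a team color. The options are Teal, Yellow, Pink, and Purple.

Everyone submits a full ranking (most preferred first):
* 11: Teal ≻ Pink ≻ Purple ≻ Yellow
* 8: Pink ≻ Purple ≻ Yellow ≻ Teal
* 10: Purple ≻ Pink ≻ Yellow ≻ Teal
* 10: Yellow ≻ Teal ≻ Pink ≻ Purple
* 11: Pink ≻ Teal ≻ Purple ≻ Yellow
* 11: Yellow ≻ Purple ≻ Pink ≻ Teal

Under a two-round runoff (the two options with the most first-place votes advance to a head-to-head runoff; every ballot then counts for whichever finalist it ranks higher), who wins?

Round 1 first-place votes: Teal 11, Yellow 21, Pink 19, Purple 10. Yellow and Pink advance.
Runoff: Yellow is ranked above Pink on 21 ballots, Pink above Yellow on 40.

Pink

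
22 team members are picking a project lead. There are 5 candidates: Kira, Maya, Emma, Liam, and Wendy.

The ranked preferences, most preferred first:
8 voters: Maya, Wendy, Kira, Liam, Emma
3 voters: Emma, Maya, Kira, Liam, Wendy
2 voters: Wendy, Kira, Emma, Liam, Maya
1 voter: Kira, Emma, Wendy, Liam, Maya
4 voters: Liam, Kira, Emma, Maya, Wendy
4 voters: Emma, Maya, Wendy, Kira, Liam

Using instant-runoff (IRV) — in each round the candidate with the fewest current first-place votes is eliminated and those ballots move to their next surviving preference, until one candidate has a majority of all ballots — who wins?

Emma

Round 1: Kira 1, Maya 8, Emma 7, Liam 4, Wendy 2. Kira eliminated.
Round 2: Maya 8, Emma 8, Liam 4, Wendy 2. Wendy eliminated.
Round 3: Maya 8, Emma 10, Liam 4. Liam eliminated.
Round 4: Maya 8, Emma 14. Emma has a majority (≥12).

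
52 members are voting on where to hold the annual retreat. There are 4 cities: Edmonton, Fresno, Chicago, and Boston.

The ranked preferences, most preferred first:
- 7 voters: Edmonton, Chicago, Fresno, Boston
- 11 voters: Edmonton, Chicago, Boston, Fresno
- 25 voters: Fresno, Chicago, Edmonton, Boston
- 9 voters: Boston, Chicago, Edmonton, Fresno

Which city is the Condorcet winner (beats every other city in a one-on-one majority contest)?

Chicago vs Edmonton: 34–18
Chicago vs Fresno: 27–25
Chicago vs Boston: 43–9
Chicago beats every other city.

Chicago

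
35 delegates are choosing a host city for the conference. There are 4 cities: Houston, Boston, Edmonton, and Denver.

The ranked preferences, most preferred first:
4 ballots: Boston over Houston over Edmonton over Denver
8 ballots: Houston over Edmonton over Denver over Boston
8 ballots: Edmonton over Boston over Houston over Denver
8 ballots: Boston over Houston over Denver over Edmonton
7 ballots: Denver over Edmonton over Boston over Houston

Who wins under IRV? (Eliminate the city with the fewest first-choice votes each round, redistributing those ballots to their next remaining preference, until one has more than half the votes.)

Edmonton

Round 1: Houston 8, Boston 12, Edmonton 8, Denver 7. Denver eliminated.
Round 2: Houston 8, Boston 12, Edmonton 15. Houston eliminated.
Round 3: Boston 12, Edmonton 23. Edmonton has a majority (≥18).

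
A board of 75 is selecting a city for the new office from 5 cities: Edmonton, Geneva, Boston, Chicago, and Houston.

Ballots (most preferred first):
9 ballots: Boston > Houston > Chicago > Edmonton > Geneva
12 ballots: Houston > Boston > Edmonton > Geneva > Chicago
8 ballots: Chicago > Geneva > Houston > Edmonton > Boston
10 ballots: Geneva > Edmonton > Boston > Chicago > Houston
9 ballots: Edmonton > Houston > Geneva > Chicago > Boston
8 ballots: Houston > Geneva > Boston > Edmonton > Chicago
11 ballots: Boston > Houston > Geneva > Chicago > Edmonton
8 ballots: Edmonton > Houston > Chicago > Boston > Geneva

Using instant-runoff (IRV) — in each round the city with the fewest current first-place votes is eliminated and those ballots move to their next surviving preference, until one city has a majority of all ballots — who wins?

Houston

Round 1: Edmonton 17, Geneva 10, Boston 20, Chicago 8, Houston 20. Chicago eliminated.
Round 2: Edmonton 17, Geneva 18, Boston 20, Houston 20. Edmonton eliminated.
Round 3: Geneva 18, Boston 20, Houston 37. Geneva eliminated.
Round 4: Boston 30, Houston 45. Houston has a majority (≥38).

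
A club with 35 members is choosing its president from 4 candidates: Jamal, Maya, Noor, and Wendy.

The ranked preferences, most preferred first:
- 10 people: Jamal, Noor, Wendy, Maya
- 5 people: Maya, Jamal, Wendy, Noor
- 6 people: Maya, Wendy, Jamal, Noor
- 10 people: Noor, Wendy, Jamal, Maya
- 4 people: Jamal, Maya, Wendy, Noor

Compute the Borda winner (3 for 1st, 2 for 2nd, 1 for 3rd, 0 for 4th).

Jamal

Jamal: 10×3 + 5×2 + 6×1 + 10×1 + 4×3 = 68
Maya: 10×0 + 5×3 + 6×3 + 10×0 + 4×2 = 41
Noor: 10×2 + 5×0 + 6×0 + 10×3 + 4×0 = 50
Wendy: 10×1 + 5×1 + 6×2 + 10×2 + 4×1 = 51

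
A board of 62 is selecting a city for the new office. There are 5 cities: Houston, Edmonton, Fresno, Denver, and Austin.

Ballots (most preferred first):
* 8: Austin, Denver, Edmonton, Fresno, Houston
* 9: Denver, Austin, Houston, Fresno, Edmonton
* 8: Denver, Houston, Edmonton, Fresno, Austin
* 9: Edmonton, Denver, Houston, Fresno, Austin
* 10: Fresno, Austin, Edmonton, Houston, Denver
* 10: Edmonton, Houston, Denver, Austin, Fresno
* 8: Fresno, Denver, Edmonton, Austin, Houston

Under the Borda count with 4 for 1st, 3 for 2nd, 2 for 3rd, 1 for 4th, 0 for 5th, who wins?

Houston: 8×0 + 9×2 + 8×3 + 9×2 + 10×1 + 10×3 + 8×0 = 100
Edmonton: 8×2 + 9×0 + 8×2 + 9×4 + 10×2 + 10×4 + 8×2 = 144
Fresno: 8×1 + 9×1 + 8×1 + 9×1 + 10×4 + 10×0 + 8×4 = 106
Denver: 8×3 + 9×4 + 8×4 + 9×3 + 10×0 + 10×2 + 8×3 = 163
Austin: 8×4 + 9×3 + 8×0 + 9×0 + 10×3 + 10×1 + 8×1 = 107

Denver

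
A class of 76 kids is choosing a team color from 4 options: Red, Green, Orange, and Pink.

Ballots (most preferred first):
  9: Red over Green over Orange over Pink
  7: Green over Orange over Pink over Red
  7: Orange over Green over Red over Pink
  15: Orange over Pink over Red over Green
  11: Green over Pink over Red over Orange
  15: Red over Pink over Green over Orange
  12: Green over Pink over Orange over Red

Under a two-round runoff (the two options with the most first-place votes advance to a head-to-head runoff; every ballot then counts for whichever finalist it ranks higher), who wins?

Round 1 first-place votes: Red 24, Green 30, Orange 22, Pink 0. Green and Red advance.
Runoff: Green is ranked above Red on 37 ballots, Red above Green on 39.

Red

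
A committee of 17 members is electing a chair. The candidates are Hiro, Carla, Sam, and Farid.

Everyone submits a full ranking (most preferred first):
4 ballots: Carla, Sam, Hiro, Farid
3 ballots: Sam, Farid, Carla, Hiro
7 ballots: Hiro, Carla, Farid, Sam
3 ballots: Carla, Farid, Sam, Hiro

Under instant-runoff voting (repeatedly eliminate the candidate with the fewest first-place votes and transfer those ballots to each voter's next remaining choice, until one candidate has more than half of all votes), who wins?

Carla

Round 1: Hiro 7, Carla 7, Sam 3, Farid 0. Farid eliminated.
Round 2: Hiro 7, Carla 7, Sam 3. Sam eliminated.
Round 3: Hiro 7, Carla 10. Carla has a majority (≥9).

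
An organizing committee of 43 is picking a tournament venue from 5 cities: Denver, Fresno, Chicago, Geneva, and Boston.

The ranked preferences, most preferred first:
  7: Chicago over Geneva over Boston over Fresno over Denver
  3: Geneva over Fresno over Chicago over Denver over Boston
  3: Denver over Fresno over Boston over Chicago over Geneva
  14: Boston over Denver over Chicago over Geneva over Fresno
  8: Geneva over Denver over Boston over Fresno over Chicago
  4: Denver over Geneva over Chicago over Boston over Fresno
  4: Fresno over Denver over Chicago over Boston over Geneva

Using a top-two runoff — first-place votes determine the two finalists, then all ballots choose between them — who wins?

Geneva

Round 1 first-place votes: Denver 7, Fresno 4, Chicago 7, Geneva 11, Boston 14. Boston and Geneva advance.
Runoff: Boston is ranked above Geneva on 21 ballots, Geneva above Boston on 22.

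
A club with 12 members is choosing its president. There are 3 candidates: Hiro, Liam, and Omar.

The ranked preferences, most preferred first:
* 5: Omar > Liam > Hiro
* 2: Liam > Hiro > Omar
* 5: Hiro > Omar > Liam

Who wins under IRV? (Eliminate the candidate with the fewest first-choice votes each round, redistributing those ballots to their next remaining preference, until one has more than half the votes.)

Hiro

Round 1: Hiro 5, Liam 2, Omar 5. Liam eliminated.
Round 2: Hiro 7, Omar 5. Hiro has a majority (≥7).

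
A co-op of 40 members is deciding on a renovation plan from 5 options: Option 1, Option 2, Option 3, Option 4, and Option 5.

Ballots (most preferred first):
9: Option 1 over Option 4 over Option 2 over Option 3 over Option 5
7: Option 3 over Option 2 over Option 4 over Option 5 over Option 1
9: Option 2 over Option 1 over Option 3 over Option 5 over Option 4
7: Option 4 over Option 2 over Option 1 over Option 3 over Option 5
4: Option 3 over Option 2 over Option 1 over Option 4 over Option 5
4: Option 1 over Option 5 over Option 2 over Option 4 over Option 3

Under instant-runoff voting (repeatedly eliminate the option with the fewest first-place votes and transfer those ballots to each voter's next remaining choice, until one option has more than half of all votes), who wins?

Round 1: Option 1 13, Option 2 9, Option 3 11, Option 4 7, Option 5 0. Option 5 eliminated.
Round 2: Option 1 13, Option 2 9, Option 3 11, Option 4 7. Option 4 eliminated.
Round 3: Option 1 13, Option 2 16, Option 3 11. Option 3 eliminated.
Round 4: Option 1 13, Option 2 27. Option 2 has a majority (≥21).

Option 2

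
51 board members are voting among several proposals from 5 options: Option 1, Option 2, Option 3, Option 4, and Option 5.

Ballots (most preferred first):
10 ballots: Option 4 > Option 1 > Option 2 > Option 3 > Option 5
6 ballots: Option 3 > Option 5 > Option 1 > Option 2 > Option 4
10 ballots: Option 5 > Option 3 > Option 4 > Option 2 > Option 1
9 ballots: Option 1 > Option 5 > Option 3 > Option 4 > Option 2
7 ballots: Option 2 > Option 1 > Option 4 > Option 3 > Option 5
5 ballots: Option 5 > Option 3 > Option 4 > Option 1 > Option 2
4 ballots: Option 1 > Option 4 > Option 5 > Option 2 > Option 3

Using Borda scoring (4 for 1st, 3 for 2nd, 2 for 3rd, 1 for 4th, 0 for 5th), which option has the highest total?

Option 1

Option 1: 10×3 + 6×2 + 10×0 + 9×4 + 7×3 + 5×1 + 4×4 = 120
Option 2: 10×2 + 6×1 + 10×1 + 9×0 + 7×4 + 5×0 + 4×1 = 68
Option 3: 10×1 + 6×4 + 10×3 + 9×2 + 7×1 + 5×3 + 4×0 = 104
Option 4: 10×4 + 6×0 + 10×2 + 9×1 + 7×2 + 5×2 + 4×3 = 105
Option 5: 10×0 + 6×3 + 10×4 + 9×3 + 7×0 + 5×4 + 4×2 = 113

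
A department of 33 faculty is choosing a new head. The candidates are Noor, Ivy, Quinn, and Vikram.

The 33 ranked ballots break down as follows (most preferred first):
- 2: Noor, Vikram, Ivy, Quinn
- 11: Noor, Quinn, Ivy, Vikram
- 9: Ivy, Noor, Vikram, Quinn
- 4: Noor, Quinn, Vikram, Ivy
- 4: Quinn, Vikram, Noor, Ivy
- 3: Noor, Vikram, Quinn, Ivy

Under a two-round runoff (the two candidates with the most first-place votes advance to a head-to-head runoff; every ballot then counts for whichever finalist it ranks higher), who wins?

Round 1 first-place votes: Noor 20, Ivy 9, Quinn 4, Vikram 0. Noor and Ivy advance.
Runoff: Noor is ranked above Ivy on 24 ballots, Ivy above Noor on 9.

Noor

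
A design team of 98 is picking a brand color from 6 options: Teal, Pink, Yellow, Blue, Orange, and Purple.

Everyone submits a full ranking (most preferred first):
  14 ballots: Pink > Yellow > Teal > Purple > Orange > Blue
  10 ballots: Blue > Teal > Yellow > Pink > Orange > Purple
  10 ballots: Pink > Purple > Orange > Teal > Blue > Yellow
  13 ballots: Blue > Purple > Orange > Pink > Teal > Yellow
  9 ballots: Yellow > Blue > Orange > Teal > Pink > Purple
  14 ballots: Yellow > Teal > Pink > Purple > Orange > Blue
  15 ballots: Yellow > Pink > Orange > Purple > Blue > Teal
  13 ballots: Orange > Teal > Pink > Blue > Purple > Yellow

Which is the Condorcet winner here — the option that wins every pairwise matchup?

Pink

Pink vs Teal: 52–46
Pink vs Yellow: 50–48
Pink vs Blue: 66–32
Pink vs Orange: 63–35
Pink vs Purple: 85–13
Pink beats every other option.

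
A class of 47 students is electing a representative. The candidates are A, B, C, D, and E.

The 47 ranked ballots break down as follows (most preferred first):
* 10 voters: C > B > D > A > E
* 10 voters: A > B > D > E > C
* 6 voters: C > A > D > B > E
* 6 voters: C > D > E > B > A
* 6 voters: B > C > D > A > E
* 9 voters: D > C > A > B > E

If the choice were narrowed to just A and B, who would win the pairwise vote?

A

A is ranked above B on 25 ballots; B above A on 22.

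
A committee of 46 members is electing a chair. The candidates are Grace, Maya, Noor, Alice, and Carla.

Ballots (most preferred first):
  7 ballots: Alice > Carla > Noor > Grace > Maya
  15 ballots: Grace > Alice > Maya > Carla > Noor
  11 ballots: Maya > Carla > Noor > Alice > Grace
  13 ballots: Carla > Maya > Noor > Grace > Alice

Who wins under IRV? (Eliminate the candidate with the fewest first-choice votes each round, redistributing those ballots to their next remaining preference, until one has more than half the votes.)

Round 1: Grace 15, Maya 11, Noor 0, Alice 7, Carla 13. Noor eliminated.
Round 2: Grace 15, Maya 11, Alice 7, Carla 13. Alice eliminated.
Round 3: Grace 15, Maya 11, Carla 20. Maya eliminated.
Round 4: Grace 15, Carla 31. Carla has a majority (≥24).

Carla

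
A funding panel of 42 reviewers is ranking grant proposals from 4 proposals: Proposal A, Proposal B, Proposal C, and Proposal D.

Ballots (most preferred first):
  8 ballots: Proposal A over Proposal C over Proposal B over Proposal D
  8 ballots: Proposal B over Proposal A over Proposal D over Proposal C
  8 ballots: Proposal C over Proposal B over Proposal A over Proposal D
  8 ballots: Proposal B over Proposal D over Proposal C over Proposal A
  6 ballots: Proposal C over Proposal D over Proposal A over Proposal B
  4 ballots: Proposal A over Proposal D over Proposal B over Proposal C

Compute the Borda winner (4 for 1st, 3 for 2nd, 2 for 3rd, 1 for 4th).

Proposal B

Proposal A: 8×4 + 8×3 + 8×2 + 8×1 + 6×2 + 4×4 = 108
Proposal B: 8×2 + 8×4 + 8×3 + 8×4 + 6×1 + 4×2 = 118
Proposal C: 8×3 + 8×1 + 8×4 + 8×2 + 6×4 + 4×1 = 108
Proposal D: 8×1 + 8×2 + 8×1 + 8×3 + 6×3 + 4×3 = 86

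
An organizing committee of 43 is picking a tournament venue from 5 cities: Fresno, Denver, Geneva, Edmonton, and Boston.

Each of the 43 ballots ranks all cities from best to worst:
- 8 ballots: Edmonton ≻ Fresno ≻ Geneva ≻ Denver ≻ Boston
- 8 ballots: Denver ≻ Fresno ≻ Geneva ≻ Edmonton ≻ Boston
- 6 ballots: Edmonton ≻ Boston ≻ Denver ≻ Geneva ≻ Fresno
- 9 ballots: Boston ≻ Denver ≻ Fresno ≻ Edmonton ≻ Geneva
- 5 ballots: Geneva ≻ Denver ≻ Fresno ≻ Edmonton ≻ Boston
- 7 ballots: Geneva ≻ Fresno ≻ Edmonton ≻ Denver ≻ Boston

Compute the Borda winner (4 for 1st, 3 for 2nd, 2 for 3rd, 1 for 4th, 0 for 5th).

Fresno: 8×3 + 8×3 + 6×0 + 9×2 + 5×2 + 7×3 = 97
Denver: 8×1 + 8×4 + 6×2 + 9×3 + 5×3 + 7×1 = 101
Geneva: 8×2 + 8×2 + 6×1 + 9×0 + 5×4 + 7×4 = 86
Edmonton: 8×4 + 8×1 + 6×4 + 9×1 + 5×1 + 7×2 = 92
Boston: 8×0 + 8×0 + 6×3 + 9×4 + 5×0 + 7×0 = 54

Denver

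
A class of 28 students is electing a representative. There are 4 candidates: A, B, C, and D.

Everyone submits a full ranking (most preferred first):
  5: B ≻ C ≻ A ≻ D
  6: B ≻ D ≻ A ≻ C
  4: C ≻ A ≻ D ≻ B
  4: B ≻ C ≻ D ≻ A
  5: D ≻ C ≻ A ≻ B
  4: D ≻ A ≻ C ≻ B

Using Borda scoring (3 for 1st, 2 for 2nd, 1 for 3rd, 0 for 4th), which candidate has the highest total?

D

A: 5×1 + 6×1 + 4×2 + 4×0 + 5×1 + 4×2 = 32
B: 5×3 + 6×3 + 4×0 + 4×3 + 5×0 + 4×0 = 45
C: 5×2 + 6×0 + 4×3 + 4×2 + 5×2 + 4×1 = 44
D: 5×0 + 6×2 + 4×1 + 4×1 + 5×3 + 4×3 = 47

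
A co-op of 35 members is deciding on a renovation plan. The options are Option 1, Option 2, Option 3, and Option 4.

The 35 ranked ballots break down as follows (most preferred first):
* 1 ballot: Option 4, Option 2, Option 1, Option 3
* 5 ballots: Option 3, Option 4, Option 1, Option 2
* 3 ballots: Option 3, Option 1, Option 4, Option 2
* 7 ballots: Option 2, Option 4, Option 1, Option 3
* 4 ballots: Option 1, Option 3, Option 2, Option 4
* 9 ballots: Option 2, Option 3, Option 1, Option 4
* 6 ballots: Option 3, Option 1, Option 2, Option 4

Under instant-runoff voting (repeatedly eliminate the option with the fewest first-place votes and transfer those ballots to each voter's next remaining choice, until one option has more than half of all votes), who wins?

Round 1: Option 1 4, Option 2 16, Option 3 14, Option 4 1. Option 4 eliminated.
Round 2: Option 1 4, Option 2 17, Option 3 14. Option 1 eliminated.
Round 3: Option 2 17, Option 3 18. Option 3 has a majority (≥18).

Option 3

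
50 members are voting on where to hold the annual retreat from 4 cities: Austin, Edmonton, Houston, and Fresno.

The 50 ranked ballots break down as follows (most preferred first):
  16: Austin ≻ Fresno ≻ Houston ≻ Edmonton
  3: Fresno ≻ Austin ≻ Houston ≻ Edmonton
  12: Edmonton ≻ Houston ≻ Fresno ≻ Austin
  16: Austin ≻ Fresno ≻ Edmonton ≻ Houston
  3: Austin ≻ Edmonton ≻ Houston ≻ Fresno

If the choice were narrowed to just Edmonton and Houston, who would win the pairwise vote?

Edmonton is ranked above Houston on 31 ballots; Houston above Edmonton on 19.

Edmonton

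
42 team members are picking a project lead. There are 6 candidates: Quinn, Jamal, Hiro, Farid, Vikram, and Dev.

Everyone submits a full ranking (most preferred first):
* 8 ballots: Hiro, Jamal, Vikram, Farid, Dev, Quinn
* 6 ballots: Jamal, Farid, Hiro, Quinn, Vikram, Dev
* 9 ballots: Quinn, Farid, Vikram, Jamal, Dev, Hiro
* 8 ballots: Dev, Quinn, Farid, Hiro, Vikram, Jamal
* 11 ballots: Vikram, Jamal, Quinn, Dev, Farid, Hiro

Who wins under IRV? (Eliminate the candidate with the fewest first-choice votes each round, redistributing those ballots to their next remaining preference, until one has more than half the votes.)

Quinn

Round 1: Quinn 9, Jamal 6, Hiro 8, Farid 0, Vikram 11, Dev 8. Farid eliminated.
Round 2: Quinn 9, Jamal 6, Hiro 8, Vikram 11, Dev 8. Jamal eliminated.
Round 3: Quinn 9, Hiro 14, Vikram 11, Dev 8. Dev eliminated.
Round 4: Quinn 17, Hiro 14, Vikram 11. Vikram eliminated.
Round 5: Quinn 28, Hiro 14. Quinn has a majority (≥22).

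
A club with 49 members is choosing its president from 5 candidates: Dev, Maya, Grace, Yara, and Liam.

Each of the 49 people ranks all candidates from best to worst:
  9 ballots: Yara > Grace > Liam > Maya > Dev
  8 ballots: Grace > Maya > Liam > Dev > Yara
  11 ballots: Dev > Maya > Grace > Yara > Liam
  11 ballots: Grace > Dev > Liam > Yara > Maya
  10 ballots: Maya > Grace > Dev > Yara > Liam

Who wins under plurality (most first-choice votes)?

First-place votes: Dev 11, Maya 10, Grace 19, Yara 9, Liam 0.

Grace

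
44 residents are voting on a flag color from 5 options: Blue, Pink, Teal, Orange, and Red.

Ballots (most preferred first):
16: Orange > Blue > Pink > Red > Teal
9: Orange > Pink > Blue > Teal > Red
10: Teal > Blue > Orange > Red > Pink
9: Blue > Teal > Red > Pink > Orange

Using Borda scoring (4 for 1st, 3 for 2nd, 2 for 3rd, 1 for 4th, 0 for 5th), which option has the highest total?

Blue

Blue: 16×3 + 9×2 + 10×3 + 9×4 = 132
Pink: 16×2 + 9×3 + 10×0 + 9×1 = 68
Teal: 16×0 + 9×1 + 10×4 + 9×3 = 76
Orange: 16×4 + 9×4 + 10×2 + 9×0 = 120
Red: 16×1 + 9×0 + 10×1 + 9×2 = 44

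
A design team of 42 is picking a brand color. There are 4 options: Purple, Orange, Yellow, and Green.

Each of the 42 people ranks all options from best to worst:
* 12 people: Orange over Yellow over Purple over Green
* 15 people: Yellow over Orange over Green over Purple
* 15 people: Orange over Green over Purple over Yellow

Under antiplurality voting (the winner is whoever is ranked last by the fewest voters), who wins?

Last-place votes: Purple 15, Orange 0, Yellow 15, Green 12.

Orange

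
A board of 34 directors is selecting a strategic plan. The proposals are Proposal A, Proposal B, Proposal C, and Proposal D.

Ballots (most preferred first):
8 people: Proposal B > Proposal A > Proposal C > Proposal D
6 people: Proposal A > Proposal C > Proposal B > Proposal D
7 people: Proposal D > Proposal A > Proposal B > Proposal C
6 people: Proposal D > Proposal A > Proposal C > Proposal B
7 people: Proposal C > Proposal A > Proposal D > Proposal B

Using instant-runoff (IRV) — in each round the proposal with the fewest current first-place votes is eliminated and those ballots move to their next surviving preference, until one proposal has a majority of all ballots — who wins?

Round 1: Proposal A 6, Proposal B 8, Proposal C 7, Proposal D 13. Proposal A eliminated.
Round 2: Proposal B 8, Proposal C 13, Proposal D 13. Proposal B eliminated.
Round 3: Proposal C 21, Proposal D 13. Proposal C has a majority (≥18).

Proposal C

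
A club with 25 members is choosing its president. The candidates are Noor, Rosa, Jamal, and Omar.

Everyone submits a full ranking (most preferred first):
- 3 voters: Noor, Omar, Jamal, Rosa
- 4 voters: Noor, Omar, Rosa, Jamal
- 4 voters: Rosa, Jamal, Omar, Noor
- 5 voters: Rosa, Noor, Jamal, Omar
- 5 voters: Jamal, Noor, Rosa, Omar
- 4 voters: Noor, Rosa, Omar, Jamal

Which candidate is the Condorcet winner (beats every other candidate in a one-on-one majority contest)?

Noor vs Rosa: 16–9
Noor vs Jamal: 16–9
Noor vs Omar: 21–4
Noor beats every other candidate.

Noor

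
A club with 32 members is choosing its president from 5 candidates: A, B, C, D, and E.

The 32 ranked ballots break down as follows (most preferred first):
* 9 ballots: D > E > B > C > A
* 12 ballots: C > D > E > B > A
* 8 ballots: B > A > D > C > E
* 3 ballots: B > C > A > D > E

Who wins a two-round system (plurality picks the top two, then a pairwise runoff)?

B

Round 1 first-place votes: A 0, B 11, C 12, D 9, E 0. C and B advance.
Runoff: C is ranked above B on 12 ballots, B above C on 20.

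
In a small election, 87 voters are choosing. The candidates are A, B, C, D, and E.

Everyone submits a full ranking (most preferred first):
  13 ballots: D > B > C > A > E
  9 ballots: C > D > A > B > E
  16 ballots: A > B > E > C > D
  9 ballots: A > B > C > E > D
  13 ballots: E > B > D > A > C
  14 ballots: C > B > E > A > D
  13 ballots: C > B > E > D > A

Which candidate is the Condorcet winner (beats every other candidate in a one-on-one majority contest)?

B vs A: 53–34
B vs C: 51–36
B vs D: 65–22
B vs E: 74–13
B beats every other candidate.

B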